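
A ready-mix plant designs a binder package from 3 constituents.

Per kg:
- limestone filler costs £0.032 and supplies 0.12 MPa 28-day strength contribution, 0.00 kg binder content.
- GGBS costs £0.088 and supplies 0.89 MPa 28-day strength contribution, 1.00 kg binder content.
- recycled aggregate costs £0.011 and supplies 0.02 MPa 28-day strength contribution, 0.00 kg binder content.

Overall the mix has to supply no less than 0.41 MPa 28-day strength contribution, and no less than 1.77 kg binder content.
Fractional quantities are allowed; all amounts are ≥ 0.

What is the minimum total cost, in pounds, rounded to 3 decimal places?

Let x1 = kg of limestone filler, x2 = kg of GGBS, x3 = kg of recycled aggregate.
Minimise 0.032x1 + 0.088x2 + 0.011x3 s.t.:
  0.12x1 + 0.89x2 + 0.02x3 ≥ 0.41   (28-day strength contribution)
  1x2 ≥ 1.77   (binder content)
  x1, x2, x3 ≥ 0.
The minimum-cost mix takes nothing from limestone filler, recycled aggregate — only GGBS. There the binder content constraint is tight.
Optimal quantities: GGBS = 1.77 kg.
Objective = 0.088·1.77 = 0.15576.

£0.156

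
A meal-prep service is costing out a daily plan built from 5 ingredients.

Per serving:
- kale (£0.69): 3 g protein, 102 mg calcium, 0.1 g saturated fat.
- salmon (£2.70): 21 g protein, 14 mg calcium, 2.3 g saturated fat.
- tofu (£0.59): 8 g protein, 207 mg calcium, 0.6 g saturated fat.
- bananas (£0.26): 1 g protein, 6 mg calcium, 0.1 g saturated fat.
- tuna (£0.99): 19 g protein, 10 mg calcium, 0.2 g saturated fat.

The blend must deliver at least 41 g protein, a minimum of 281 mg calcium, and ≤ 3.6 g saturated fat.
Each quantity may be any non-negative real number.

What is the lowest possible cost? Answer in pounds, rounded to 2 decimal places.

£2.36

This is a linear program. Let x1 = servings of kale, x2 = servings of salmon, x3 = servings of tofu, x4 = servings of bananas, x5 = servings of tuna.
Minimise 0.69x1 + 2.7x2 + 0.59x3 + 0.26x4 + 0.99x5 s.t.:
  3x1 + 21x2 + 8x3 + 1x4 + 19x5 ≥ 41   (protein)
  102x1 + 14x2 + 207x3 + 6x4 + 10x5 ≥ 281   (calcium)
  0.1x1 + 2.3x2 + 0.6x3 + 0.1x4 + 0.2x5 ≤ 3.6   (saturated fat)
  x1, x2, x3, x4, x5 ≥ 0.
The cheapest feasible vertex uses only tofu, tuna; kale, salmon, bananas are not used. Binding constraints: protein and calcium.
Optimal quantities: tofu = 1.279 servings, tuna = 1.619 servings.
Objective = 0.59·1.279 + 0.99·1.619 = 2.3574.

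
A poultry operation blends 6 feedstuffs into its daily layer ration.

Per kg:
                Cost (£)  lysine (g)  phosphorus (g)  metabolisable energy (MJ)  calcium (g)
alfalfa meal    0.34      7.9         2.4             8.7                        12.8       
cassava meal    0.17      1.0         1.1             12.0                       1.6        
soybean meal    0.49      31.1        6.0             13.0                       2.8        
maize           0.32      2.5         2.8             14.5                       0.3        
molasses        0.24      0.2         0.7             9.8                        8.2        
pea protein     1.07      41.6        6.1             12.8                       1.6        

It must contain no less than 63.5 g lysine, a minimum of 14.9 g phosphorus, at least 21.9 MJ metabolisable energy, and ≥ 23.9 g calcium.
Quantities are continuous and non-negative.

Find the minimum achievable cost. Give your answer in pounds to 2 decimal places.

£1.43

Treat it as an LP. Let x1 = kg of alfalfa meal, x2 = kg of cassava meal, x3 = kg of soybean meal, x4 = kg of maize, x5 = kg of molasses, x6 = kg of pea protein.
Minimise 0.34x1 + 0.17x2 + 0.49x3 + 0.32x4 + 0.24x5 + 1.07x6 with:
  7.9x1 + 1x2 + 31.1x3 + 2.5x4 + 0.2x5 + 41.6x6 ≥ 63.5   (lysine)
  2.4x1 + 1.1x2 + 6x3 + 2.8x4 + 0.7x5 + 6.1x6 ≥ 14.9   (phosphorus)
  8.7x1 + 12x2 + 13x3 + 14.5x4 + 9.8x5 + 12.8x6 ≥ 21.9   (metabolisable energy)
  12.8x1 + 1.6x2 + 2.8x3 + 0.3x4 + 8.2x5 + 1.6x6 ≥ 23.9   (calcium)
  x1, x2, x3, x4, x5, x6 ≥ 0.
The cheapest feasible vertex uses only alfalfa meal, soybean meal; cassava meal, maize, molasses, pea protein are not used. The phosphorus and calcium requirements are met with equality.
That vertex is x1 = 1.451, x3 = 1.903.
Hence cost = 0.34·1.451 + 0.49·1.903 = £1.4258.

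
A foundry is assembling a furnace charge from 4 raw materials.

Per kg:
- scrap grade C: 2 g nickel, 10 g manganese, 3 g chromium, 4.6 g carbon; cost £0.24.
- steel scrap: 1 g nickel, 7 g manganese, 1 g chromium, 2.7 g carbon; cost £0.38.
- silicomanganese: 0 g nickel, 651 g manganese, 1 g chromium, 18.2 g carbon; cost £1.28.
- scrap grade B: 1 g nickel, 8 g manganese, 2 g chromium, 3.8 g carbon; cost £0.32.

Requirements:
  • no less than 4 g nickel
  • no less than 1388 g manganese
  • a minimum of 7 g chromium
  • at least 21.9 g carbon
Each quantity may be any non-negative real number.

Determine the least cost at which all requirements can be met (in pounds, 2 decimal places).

£3.17

This is a linear program. Let x1 = kg of scrap grade C, x2 = kg of steel scrap, x3 = kg of silicomanganese, x4 = kg of scrap grade B.
Minimise 0.24x1 + 0.38x2 + 1.28x3 + 0.32x4 s.t.:
  2x1 + 1x2 + 1x4 ≥ 4   (nickel)
  10x1 + 7x2 + 651x3 + 8x4 ≥ 1388   (manganese)
  3x1 + 1x2 + 1x3 + 2x4 ≥ 7   (chromium)
  4.6x1 + 2.7x2 + 18.2x3 + 3.8x4 ≥ 21.9   (carbon)
  x1, x2, x3, x4 ≥ 0.
The cheapest feasible vertex uses only scrap grade C, silicomanganese; steel scrap, scrap grade B are not used. There the nickel and manganese constraints are tight.
So scrap grade C = 2 kg, silicomanganese = 2.101 kg.
Cost = 0.24·2 + 1.28·2.101 = 3.1693.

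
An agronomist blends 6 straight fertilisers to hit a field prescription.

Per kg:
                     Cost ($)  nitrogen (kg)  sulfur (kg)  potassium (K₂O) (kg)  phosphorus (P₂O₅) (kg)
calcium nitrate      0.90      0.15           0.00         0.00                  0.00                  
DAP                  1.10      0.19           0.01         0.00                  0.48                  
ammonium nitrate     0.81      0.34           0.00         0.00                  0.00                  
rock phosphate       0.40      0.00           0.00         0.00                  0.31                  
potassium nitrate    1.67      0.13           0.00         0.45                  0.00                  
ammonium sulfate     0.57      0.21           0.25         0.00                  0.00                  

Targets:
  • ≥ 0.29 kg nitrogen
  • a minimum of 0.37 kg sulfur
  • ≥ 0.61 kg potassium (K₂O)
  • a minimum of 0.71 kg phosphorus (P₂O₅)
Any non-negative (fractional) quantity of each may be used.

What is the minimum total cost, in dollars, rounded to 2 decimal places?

Treat it as an LP. Let x1 = kg of calcium nitrate, x2 = kg of DAP, x3 = kg of ammonium nitrate, x4 = kg of rock phosphate, x5 = kg of potassium nitrate, x6 = kg of ammonium sulfate.
Minimise 0.9x1 + 1.1x2 + 0.81x3 + 0.4x4 + 1.67x5 + 0.57x6 with:
  0.15x1 + 0.19x2 + 0.34x3 + 0.13x5 + 0.21x6 ≥ 0.29   (nitrogen)
  0.01x2 + 0.25x6 ≥ 0.37   (sulfur)
  0.45x5 ≥ 0.61   (potassium (K₂O))
  0.48x2 + 0.31x4 ≥ 0.71   (phosphorus (P₂O₅))
  x1, x2, x3, x4, x5, x6 ≥ 0.
The minimum-cost mix takes nothing from calcium nitrate, DAP, ammonium nitrate — only rock phosphate, potassium nitrate, ammonium sulfate. Binding constraints: sulfur, potassium (K₂O), phosphorus (P₂O₅).
That vertex is x4 = 2.29, x5 = 1.356, x6 = 1.48.
Cost = 0.4·2.29 + 1.67·1.356 + 0.57·1.48 = 4.0241.

$4.02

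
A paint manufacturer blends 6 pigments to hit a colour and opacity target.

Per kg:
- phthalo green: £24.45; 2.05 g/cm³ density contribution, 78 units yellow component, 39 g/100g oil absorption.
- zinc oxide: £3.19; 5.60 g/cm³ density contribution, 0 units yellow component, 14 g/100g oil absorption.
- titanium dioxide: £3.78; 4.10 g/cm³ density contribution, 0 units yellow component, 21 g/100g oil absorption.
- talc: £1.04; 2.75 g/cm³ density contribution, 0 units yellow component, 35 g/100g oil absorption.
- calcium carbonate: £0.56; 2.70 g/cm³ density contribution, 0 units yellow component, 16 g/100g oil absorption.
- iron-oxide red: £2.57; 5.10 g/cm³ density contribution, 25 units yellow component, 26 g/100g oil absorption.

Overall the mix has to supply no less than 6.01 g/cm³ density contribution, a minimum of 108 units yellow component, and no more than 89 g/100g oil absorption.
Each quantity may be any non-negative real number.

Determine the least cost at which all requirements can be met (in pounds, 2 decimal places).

Let x1 = kg of phthalo green, x2 = kg of zinc oxide, x3 = kg of titanium dioxide, x4 = kg of talc, x5 = kg of calcium carbonate, x6 = kg of iron-oxide red.
Minimise 24.45x1 + 3.19x2 + 3.78x3 + 1.04x4 + 0.56x5 + 2.57x6 subject to:
  2.05x1 + 5.6x2 + 4.1x3 + 2.75x4 + 2.7x5 + 5.1x6 ≥ 6.01   (density contribution)
  78x1 + 25x6 ≥ 108   (yellow component)
  39x1 + 14x2 + 21x3 + 35x4 + 16x5 + 26x6 ≤ 89   (oil absorption)
  x1, x2, x3, x4, x5, x6 ≥ 0.
The cheapest feasible vertex uses only phthalo green, iron-oxide red; zinc oxide, titanium dioxide, talc, calcium carbonate are not used. Binding constraints: yellow component and oil absorption.
Optimal quantities: phthalo green = 0.5537 kg, iron-oxide red = 2.593 kg.
Cost = 24.45·0.5537 + 2.57·2.593 = 20.2020.

£20.20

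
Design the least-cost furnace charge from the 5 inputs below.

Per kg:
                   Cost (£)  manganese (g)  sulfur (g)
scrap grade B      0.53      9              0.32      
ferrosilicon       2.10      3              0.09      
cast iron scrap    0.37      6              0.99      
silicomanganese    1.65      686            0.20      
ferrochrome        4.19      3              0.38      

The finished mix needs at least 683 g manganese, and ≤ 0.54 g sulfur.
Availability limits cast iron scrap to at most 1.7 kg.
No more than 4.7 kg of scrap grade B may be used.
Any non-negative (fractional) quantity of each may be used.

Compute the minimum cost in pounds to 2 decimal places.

£1.64

Let x1 = kg of scrap grade B, x2 = kg of ferrosilicon, x3 = kg of cast iron scrap, x4 = kg of silicomanganese, x5 = kg of ferrochrome.
Minimize 0.53x1 + 2.1x2 + 0.37x3 + 1.65x4 + 4.19x5 with:
  9x1 + 3x2 + 6x3 + 686x4 + 3x5 ≥ 683   (manganese)
  0.32x1 + 0.09x2 + 0.99x3 + 0.2x4 + 0.38x5 ≤ 0.54   (sulfur)
  x3 ≤ 1.7
  x1 ≤ 4.7
  x1, x2, x3, x4, x5 ≥ 0.
The minimum-cost mix takes nothing from scrap grade B, ferrosilicon, cast iron scrap, ferrochrome — only silicomanganese. The manganese requirement is met with equality.
That vertex is x4 = 0.9956.
Objective = 1.65·0.9956 = 1.6427.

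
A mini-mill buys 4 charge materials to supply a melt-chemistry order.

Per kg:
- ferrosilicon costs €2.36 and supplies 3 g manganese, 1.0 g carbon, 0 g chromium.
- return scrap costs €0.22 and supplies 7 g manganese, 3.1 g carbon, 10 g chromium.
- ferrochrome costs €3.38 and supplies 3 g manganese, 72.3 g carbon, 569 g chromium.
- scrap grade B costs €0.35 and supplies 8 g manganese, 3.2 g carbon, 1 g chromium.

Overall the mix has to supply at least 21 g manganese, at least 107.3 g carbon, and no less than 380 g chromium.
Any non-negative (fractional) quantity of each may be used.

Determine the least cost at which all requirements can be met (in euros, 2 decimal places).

€5.20

Treat it as an LP. Let x1 = kg of ferrosilicon, x2 = kg of return scrap, x3 = kg of ferrochrome, x4 = kg of scrap grade B.
Minimise 2.36x1 + 0.22x2 + 3.38x3 + 0.35x4 s.t.:
  3x1 + 7x2 + 3x3 + 8x4 ≥ 21   (manganese)
  1x1 + 3.1x2 + 72.3x3 + 3.2x4 ≥ 107.3   (carbon)
  10x2 + 569x3 + 1x4 ≥ 380   (chromium)
  x1, x2, x3, x4 ≥ 0.
The optimal basis is {return scrap, ferrochrome}; ferrosilicon, scrap grade B drop out. The manganese and carbon requirements are met with equality.
Optimal quantities: return scrap = 2.408 kg, ferrochrome = 1.381 kg.
Total cost: 0.22·2.408 + 3.38·1.381 = 5.1975.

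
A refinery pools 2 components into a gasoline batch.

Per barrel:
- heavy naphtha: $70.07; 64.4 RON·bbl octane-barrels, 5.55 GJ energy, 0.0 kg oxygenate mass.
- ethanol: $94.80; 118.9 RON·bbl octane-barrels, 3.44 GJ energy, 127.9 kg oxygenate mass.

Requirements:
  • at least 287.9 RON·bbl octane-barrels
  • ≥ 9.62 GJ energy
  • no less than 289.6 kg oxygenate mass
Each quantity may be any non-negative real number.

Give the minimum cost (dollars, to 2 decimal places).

$237.77

Treat it as an LP. Let x1 = barrels of heavy naphtha, x2 = barrels of ethanol.
Minimise 70.07x1 + 94.8x2 with:
  64.4x1 + 118.9x2 ≥ 287.9   (octane-barrels)
  5.55x1 + 3.44x2 ≥ 9.62   (energy)
  127.9x2 ≥ 289.6   (oxygenate mass)
  x1, x2 ≥ 0.
Both inputs are positive at the optimum. There the energy and oxygenate mass constraints are tight.
Solving gives x1 = 0.32989, x2 = 2.2643.
Objective = 70.07·0.32989 + 94.8·2.2643 = 237.7710.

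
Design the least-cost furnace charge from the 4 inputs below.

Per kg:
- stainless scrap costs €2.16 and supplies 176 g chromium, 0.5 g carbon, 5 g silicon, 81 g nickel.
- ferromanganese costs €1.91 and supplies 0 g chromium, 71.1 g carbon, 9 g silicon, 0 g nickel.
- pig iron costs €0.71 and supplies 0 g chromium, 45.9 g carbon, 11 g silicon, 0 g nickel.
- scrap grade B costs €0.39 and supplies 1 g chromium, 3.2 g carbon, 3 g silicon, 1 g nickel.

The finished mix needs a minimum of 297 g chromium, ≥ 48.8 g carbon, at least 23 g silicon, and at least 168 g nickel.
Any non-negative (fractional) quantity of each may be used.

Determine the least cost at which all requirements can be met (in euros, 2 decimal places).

Let x1 = kg of stainless scrap, x2 = kg of ferromanganese, x3 = kg of pig iron, x4 = kg of scrap grade B.
Minimise 2.16x1 + 1.91x2 + 0.71x3 + 0.39x4 subject to:
  176x1 + 1x4 ≥ 297   (chromium)
  0.5x1 + 71.1x2 + 45.9x3 + 3.2x4 ≥ 48.8   (carbon)
  5x1 + 9x2 + 11x3 + 3x4 ≥ 23   (silicon)
  81x1 + 1x4 ≥ 168   (nickel)
  x1, x2, x3, x4 ≥ 0.
The cheapest feasible vertex uses only stainless scrap, pig iron; ferromanganese, scrap grade B are not used. There the silicon and nickel constraints are tight.
Optimal quantities: stainless scrap = 2.0741 kg, pig iron = 1.1481 kg.
Hence cost = 2.16·2.0741 + 0.71·1.1481 = €5.2952.

€5.30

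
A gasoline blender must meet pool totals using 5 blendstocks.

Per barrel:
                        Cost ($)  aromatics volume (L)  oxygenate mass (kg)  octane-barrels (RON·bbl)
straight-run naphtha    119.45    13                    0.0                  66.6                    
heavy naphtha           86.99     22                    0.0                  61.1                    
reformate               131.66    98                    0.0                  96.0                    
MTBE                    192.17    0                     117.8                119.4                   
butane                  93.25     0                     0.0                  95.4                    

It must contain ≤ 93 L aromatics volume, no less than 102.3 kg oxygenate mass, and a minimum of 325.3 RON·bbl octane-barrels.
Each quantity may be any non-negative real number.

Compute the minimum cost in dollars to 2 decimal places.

$383.50

Let x1 = barrels of straight-run naphtha, x2 = barrels of heavy naphtha, x3 = barrels of reformate, x4 = barrels of MTBE, x5 = barrels of butane.
min 119.45x1 + 86.99x2 + 131.66x3 + 192.17x4 + 93.25x5 subject to:
  13x1 + 22x2 + 98x3 ≤ 93   (aromatics volume)
  117.8x4 ≥ 102.3   (oxygenate mass)
  66.6x1 + 61.1x2 + 96x3 + 119.4x4 + 95.4x5 ≥ 325.3   (octane-barrels)
  x1, x2, x3, x4, x5 ≥ 0.
At the optimum only MTBE, butane are positive (straight-run naphtha, heavy naphtha, reformate = 0). Binding constraints: oxygenate mass and octane-barrels.
So MTBE = 0.8684 barrels, butane = 2.323 barrels.
Total cost: 192.17·0.8684 + 93.25·2.323 = 383.5002.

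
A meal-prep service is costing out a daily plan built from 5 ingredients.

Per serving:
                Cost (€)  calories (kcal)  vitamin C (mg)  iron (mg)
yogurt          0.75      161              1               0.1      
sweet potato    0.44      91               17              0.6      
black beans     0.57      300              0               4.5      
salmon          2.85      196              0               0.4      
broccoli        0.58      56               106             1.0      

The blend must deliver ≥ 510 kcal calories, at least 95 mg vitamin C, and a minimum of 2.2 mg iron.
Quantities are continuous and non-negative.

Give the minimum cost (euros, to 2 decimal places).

€1.39

Set it up as a linear program. Let x1 = servings of yogurt, x2 = servings of sweet potato, x3 = servings of black beans, x4 = servings of salmon, x5 = servings of broccoli.
Minimise 0.75x1 + 0.44x2 + 0.57x3 + 2.85x4 + 0.58x5 subject to:
  161x1 + 91x2 + 300x3 + 196x4 + 56x5 ≥ 510   (calories)
  1x1 + 17x2 + 106x5 ≥ 95   (vitamin C)
  0.1x1 + 0.6x2 + 4.5x3 + 0.4x4 + 1x5 ≥ 2.2   (iron)
  x1, x2, x3, x4, x5 ≥ 0.
The optimal basis is {black beans, broccoli}; yogurt, sweet potato, salmon drop out. Binding constraints: calories and vitamin C.
Optimal quantities: black beans = 1.533 servings, broccoli = 0.8962 servings.
Objective = 0.57·1.533 + 0.58·0.8962 = 1.3936.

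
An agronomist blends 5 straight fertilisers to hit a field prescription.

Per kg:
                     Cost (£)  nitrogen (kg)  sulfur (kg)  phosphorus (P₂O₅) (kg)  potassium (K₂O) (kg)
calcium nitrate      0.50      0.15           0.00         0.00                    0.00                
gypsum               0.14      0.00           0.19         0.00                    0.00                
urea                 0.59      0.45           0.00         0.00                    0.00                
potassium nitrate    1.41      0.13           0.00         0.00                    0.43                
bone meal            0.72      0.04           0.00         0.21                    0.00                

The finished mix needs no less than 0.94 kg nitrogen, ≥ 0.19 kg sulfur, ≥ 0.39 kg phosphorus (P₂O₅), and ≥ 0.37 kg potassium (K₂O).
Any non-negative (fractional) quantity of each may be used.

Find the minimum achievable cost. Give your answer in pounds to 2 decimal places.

£3.68

This is a linear program. Let x1 = kg of calcium nitrate, x2 = kg of gypsum, x3 = kg of urea, x4 = kg of potassium nitrate, x5 = kg of bone meal.
Minimise 0.5x1 + 0.14x2 + 0.59x3 + 1.41x4 + 0.72x5 with:
  0.15x1 + 0.45x3 + 0.13x4 + 0.04x5 ≥ 0.94   (nitrogen)
  0.19x2 ≥ 0.19   (sulfur)
  0.21x5 ≥ 0.39   (phosphorus (P₂O₅))
  0.43x4 ≥ 0.37   (potassium (K₂O))
  x1, x2, x3, x4, x5 ≥ 0.
The minimum-cost mix takes nothing from calcium nitrate — only gypsum, urea, potassium nitrate, bone meal. Binding constraints: nitrogen, sulfur, phosphorus (P₂O₅), potassium (K₂O).
Optimal quantities: gypsum = 1 kg, urea = 1.675 kg, potassium nitrate = 0.8605 kg, bone meal = 1.857 kg.
Objective = 0.14·1 + 0.59·1.675 + 1.41·0.8605 + 0.72·1.857 = 3.6786.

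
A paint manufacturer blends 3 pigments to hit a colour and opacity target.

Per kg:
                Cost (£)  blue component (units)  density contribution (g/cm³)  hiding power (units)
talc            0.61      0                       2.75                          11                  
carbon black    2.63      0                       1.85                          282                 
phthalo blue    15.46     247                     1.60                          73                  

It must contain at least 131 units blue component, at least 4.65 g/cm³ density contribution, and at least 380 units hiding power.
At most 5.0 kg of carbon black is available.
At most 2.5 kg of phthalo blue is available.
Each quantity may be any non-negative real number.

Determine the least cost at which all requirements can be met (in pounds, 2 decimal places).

Treat it as an LP. Let x1 = kg of talc, x2 = kg of carbon black, x3 = kg of phthalo blue.
min 0.61x1 + 2.63x2 + 15.46x3 with:
  247x3 ≥ 131   (blue component)
  2.75x1 + 1.85x2 + 1.6x3 ≥ 4.65   (density contribution)
  11x1 + 282x2 + 73x3 ≥ 380   (hiding power)
  x2 ≤ 5
  x3 ≤ 2.5
  x1, x2, x3 ≥ 0.
All 3 inputs are positive at the optimum. The blue component, density contribution, hiding power requirements are met with equality.
Optimal quantities: talc = 0.5835 kg, carbon black = 1.187 kg, phthalo blue = 0.5304 kg.
Total cost: 0.61·0.5835 + 2.63·1.187 + 15.46·0.5304 = 11.6777.

£11.68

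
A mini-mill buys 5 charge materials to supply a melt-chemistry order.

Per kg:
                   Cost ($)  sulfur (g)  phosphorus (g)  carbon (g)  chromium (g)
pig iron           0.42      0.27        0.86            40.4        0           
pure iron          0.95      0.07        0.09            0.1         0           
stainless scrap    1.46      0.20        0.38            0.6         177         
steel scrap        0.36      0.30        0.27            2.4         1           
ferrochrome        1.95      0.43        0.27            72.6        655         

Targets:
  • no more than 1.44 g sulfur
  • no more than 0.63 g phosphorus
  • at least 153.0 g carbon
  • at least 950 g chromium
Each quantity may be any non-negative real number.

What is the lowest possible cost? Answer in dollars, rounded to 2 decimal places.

$4.05

This is a linear program. Let x1 = kg of pig iron, x2 = kg of pure iron, x3 = kg of stainless scrap, x4 = kg of steel scrap, x5 = kg of ferrochrome.
min 0.42x1 + 0.95x2 + 1.46x3 + 0.36x4 + 1.95x5 with:
  0.27x1 + 0.07x2 + 0.2x3 + 0.3x4 + 0.43x5 ≤ 1.44   (sulfur)
  0.86x1 + 0.09x2 + 0.38x3 + 0.27x4 + 0.27x5 ≤ 0.63   (phosphorus)
  40.4x1 + 0.1x2 + 0.6x3 + 2.4x4 + 72.6x5 ≥ 153   (carbon)
  177x3 + 1x4 + 655x5 ≥ 950   (chromium)
  x1, x2, x3, x4, x5 ≥ 0.
The cheapest feasible vertex uses only pig iron, ferrochrome; pure iron, stainless scrap, steel scrap are not used. Binding constraints: phosphorus and carbon.
Optimal quantities: pig iron = 0.08593 kg, ferrochrome = 2.06 kg.
Cost = 0.42·0.08593 + 1.95·2.06 = 4.0531.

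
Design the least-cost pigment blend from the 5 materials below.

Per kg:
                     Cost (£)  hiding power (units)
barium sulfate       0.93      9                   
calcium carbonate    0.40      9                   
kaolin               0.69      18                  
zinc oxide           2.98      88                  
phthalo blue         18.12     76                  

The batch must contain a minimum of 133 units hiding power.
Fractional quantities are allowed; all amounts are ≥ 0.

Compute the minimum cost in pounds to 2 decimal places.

Treat it as an LP. Let x1 = kg of barium sulfate, x2 = kg of calcium carbonate, x3 = kg of kaolin, x4 = kg of zinc oxide, x5 = kg of phthalo blue.
min 0.93x1 + 0.4x2 + 0.69x3 + 2.98x4 + 18.12x5 subject to:
  9x1 + 9x2 + 18x3 + 88x4 + 76x5 ≥ 133   (hiding power)
  x1, x2, x3, x4, x5 ≥ 0.
The cheapest feasible vertex uses only zinc oxide; barium sulfate, calcium carbonate, kaolin, phthalo blue are not used. Binding constraint: hiding power.
So zinc oxide = 1.511 kg.
Hence cost = 2.98·1.511 = £4.5028.

£4.50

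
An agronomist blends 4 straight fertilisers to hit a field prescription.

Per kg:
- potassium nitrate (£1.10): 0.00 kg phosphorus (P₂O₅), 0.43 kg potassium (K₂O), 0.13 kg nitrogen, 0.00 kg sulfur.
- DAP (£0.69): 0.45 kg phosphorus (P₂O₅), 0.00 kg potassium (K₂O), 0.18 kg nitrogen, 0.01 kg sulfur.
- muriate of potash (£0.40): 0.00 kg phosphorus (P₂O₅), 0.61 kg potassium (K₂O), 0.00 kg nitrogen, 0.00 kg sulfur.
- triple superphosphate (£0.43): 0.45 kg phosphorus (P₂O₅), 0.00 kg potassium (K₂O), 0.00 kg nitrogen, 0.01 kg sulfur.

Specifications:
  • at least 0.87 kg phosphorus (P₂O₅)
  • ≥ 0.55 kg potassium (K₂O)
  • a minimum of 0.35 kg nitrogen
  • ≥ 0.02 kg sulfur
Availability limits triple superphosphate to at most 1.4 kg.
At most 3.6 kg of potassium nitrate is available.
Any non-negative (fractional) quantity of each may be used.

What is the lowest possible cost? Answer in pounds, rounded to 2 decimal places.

Treat it as an LP. Let x1 = kg of potassium nitrate, x2 = kg of DAP, x3 = kg of muriate of potash, x4 = kg of triple superphosphate.
Minimise 1.1x1 + 0.69x2 + 0.4x3 + 0.43x4 subject to:
  0.45x2 + 0.45x4 ≥ 0.87   (phosphorus (P₂O₅))
  0.43x1 + 0.61x3 ≥ 0.55   (potassium (K₂O))
  0.13x1 + 0.18x2 ≥ 0.35   (nitrogen)
  0.01x2 + 0.01x4 ≥ 0.02   (sulfur)
  x4 ≤ 1.4
  x1 ≤ 3.6
  x1, x2, x3, x4 ≥ 0.
The cheapest feasible vertex uses only DAP, muriate of potash, triple superphosphate; potassium nitrate is not used. Binding constraints: potassium (K₂O), nitrogen, sulfur.
So DAP = 1.944 kg, muriate of potash = 0.9016 kg, triple superphosphate = 0.05556 kg.
Cost = 0.69·1.944 + 0.4·0.9016 + 0.43·0.05556 = 1.7259.

£1.73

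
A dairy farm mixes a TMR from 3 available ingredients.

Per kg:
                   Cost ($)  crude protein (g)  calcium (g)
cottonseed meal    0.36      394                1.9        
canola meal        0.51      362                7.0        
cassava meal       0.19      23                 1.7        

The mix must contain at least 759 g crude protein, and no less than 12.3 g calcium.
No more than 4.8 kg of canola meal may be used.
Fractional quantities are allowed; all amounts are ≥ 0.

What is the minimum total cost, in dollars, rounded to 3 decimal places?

Let x1 = kg of cottonseed meal, x2 = kg of canola meal, x3 = kg of cassava meal.
Minimize 0.36x1 + 0.51x2 + 0.19x3 subject to:
  394x1 + 362x2 + 23x3 ≥ 759   (crude protein)
  1.9x1 + 7x2 + 1.7x3 ≥ 12.3   (calcium)
  x2 ≤ 4.8
  x1, x2, x3 ≥ 0.
The minimum-cost mix takes nothing from cassava meal — only cottonseed meal, canola meal. Binding constraints: crude protein and calcium.
So cottonseed meal = 0.4156 kg, canola meal = 1.644 kg.
Total cost: 0.36·0.4156 + 0.51·1.644 = 0.98806.

$0.988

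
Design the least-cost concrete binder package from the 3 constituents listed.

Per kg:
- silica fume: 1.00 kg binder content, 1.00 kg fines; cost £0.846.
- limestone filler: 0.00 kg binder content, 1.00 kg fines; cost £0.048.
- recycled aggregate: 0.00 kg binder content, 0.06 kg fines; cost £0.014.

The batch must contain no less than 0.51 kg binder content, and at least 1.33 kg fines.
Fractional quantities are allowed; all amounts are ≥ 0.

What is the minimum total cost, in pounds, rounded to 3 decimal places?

Let x1 = kg of silica fume, x2 = kg of limestone filler, x3 = kg of recycled aggregate.
Minimize 0.846x1 + 0.048x2 + 0.014x3 subject to:
  1x1 ≥ 0.51   (binder content)
  1x1 + 1x2 + 0.06x3 ≥ 1.33   (fines)
  x1, x2, x3 ≥ 0.
At the optimum only silica fume, limestone filler are positive (recycled aggregate = 0). Binding constraints: binder content and fines.
Solving gives x1 = 0.51, x2 = 0.82.
Objective = 0.846·0.51 + 0.048·0.82 = 0.47082.

£0.471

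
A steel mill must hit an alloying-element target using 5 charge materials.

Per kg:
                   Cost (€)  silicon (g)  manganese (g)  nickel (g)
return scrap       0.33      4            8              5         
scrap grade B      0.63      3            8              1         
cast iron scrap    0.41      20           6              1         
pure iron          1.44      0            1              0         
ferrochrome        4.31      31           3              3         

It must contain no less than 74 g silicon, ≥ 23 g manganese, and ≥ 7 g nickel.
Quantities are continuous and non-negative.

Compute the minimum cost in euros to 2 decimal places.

Let x1 = kg of return scrap, x2 = kg of scrap grade B, x3 = kg of cast iron scrap, x4 = kg of pure iron, x5 = kg of ferrochrome.
Minimize 0.33x1 + 0.63x2 + 0.41x3 + 1.44x4 + 4.31x5 s.t.:
  4x1 + 3x2 + 20x3 + 31x5 ≥ 74   (silicon)
  8x1 + 8x2 + 6x3 + 1x4 + 3x5 ≥ 23   (manganese)
  5x1 + 1x2 + 1x3 + 3x5 ≥ 7   (nickel)
  x1, x2, x3, x4, x5 ≥ 0.
The optimal basis is {return scrap, cast iron scrap}; scrap grade B, pure iron, ferrochrome drop out. The silicon and nickel requirements are met with equality.
Solving gives x1 = 0.6875, x3 = 3.562.
Cost = 0.33·0.6875 + 0.41·3.562 = 1.6873.

€1.69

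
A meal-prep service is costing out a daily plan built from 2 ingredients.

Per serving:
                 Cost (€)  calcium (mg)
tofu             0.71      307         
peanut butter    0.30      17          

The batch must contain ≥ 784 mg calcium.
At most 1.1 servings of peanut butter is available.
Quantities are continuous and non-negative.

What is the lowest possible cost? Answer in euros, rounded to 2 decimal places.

Set it up as a linear program. Let x1 = servings of tofu, x2 = servings of peanut butter.
Minimise 0.71x1 + 0.3x2 with:
  307x1 + 17x2 ≥ 784   (calcium)
  x2 ≤ 1.1
  x1, x2 ≥ 0.
The cheapest feasible vertex uses only tofu; peanut butter is not used. The calcium requirement is met with equality.
So tofu = 2.554 servings.
Objective = 0.71·2.554 = 1.8133.

€1.81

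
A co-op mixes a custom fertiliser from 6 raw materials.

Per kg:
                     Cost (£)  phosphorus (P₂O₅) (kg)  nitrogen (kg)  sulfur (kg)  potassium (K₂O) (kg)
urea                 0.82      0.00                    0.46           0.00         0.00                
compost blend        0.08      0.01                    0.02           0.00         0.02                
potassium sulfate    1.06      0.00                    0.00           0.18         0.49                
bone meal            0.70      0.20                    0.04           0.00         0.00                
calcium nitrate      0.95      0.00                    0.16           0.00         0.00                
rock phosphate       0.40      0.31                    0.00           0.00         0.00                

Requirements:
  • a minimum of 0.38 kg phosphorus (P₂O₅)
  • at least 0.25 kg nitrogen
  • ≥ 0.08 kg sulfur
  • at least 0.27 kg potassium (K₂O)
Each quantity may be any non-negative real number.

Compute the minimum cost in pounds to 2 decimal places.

Treat it as an LP. Let x1 = kg of urea, x2 = kg of compost blend, x3 = kg of potassium sulfate, x4 = kg of bone meal, x5 = kg of calcium nitrate, x6 = kg of rock phosphate.
min 0.82x1 + 0.08x2 + 1.06x3 + 0.7x4 + 0.95x5 + 0.4x6 with:
  0.01x2 + 0.2x4 + 0.31x6 ≥ 0.38   (phosphorus (P₂O₅))
  0.46x1 + 0.02x2 + 0.04x4 + 0.16x5 ≥ 0.25   (nitrogen)
  0.18x3 ≥ 0.08   (sulfur)
  0.02x2 + 0.49x3 ≥ 0.27   (potassium (K₂O))
  x1, x2, x3, x4, x5, x6 ≥ 0.
The minimum-cost mix takes nothing from bone meal, calcium nitrate — only urea, compost blend, potassium sulfate, rock phosphate. The phosphorus (P₂O₅), nitrogen, sulfur, potassium (K₂O) requirements are met with equality.
That vertex is x1 = 0.43, x2 = 2.611, x3 = 0.4444, x6 = 1.142.
Cost = 0.82·0.43 + 0.08·2.611 + 1.06·0.4444 + 0.4·1.142 = 1.4893.

£1.49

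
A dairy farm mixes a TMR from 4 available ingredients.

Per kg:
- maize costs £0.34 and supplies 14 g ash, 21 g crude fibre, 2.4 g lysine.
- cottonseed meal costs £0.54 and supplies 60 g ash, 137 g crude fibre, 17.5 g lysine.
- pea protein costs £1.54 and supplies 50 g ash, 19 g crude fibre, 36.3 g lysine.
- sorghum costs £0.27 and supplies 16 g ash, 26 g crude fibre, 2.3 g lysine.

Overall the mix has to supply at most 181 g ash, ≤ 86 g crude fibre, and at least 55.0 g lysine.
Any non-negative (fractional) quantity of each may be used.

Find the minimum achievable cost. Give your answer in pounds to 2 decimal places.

£2.24

Let x1 = kg of maize, x2 = kg of cottonseed meal, x3 = kg of pea protein, x4 = kg of sorghum.
Minimise 0.34x1 + 0.54x2 + 1.54x3 + 0.27x4 s.t.:
  14x1 + 60x2 + 50x3 + 16x4 ≤ 181   (ash)
  21x1 + 137x2 + 19x3 + 26x4 ≤ 86   (crude fibre)
  2.4x1 + 17.5x2 + 36.3x3 + 2.3x4 ≥ 55   (lysine)
  x1, x2, x3, x4 ≥ 0.
The cheapest feasible vertex uses only cottonseed meal, pea protein; maize, sorghum are not used. There the crude fibre and lysine constraints are tight.
Solving gives x2 = 0.4475, x3 = 1.299.
Cost = 0.54·0.4475 + 1.54·1.299 = 2.2421.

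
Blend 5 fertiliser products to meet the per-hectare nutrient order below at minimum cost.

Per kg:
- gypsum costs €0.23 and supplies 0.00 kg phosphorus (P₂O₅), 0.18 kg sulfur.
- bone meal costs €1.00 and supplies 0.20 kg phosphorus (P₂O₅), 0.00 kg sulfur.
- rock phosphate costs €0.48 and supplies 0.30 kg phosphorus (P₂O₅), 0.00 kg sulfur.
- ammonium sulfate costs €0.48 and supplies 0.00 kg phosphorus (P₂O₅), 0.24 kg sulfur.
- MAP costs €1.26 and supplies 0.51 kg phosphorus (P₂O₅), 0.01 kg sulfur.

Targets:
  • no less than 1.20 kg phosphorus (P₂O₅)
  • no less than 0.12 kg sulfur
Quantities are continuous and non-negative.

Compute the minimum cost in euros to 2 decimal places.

€2.07

Set it up as a linear program. Let x1 = kg of gypsum, x2 = kg of bone meal, x3 = kg of rock phosphate, x4 = kg of ammonium sulfate, x5 = kg of MAP.
Minimise 0.23x1 + 1x2 + 0.48x3 + 0.48x4 + 1.26x5 with:
  0.2x2 + 0.3x3 + 0.51x5 ≥ 1.2   (phosphorus (P₂O₅))
  0.18x1 + 0.24x4 + 0.01x5 ≥ 0.12   (sulfur)
  x1, x2, x3, x4, x5 ≥ 0.
The cheapest feasible vertex uses only gypsum, rock phosphate; bone meal, ammonium sulfate, MAP are not used. The phosphorus (P₂O₅) and sulfur requirements are met with equality.
So gypsum = 0.6667 kg, rock phosphate = 4 kg.
Total cost: 0.23·0.6667 + 0.48·4 = 2.0733.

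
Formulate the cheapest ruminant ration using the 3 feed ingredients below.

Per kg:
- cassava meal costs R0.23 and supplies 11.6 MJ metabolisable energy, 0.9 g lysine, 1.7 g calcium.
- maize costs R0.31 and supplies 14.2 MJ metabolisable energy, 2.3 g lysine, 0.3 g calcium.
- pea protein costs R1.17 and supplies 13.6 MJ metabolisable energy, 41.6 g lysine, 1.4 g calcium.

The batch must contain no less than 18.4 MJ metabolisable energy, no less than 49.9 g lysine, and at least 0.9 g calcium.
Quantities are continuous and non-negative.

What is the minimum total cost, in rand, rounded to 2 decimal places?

This is a linear program. Let x1 = kg of cassava meal, x2 = kg of maize, x3 = kg of pea protein.
min 0.23x1 + 0.31x2 + 1.17x3 with:
  11.6x1 + 14.2x2 + 13.6x3 ≥ 18.4   (metabolisable energy)
  0.9x1 + 2.3x2 + 41.6x3 ≥ 49.9   (lysine)
  1.7x1 + 0.3x2 + 1.4x3 ≥ 0.9   (calcium)
  x1, x2, x3 ≥ 0.
The cheapest feasible vertex uses only cassava meal, pea protein; maize is not used. The metabolisable energy and lysine requirements are met with equality.
That vertex is x1 = 0.1846, x3 = 1.196.
Cost = 0.23·0.1846 + 1.17·1.196 = 1.4418.

R1.44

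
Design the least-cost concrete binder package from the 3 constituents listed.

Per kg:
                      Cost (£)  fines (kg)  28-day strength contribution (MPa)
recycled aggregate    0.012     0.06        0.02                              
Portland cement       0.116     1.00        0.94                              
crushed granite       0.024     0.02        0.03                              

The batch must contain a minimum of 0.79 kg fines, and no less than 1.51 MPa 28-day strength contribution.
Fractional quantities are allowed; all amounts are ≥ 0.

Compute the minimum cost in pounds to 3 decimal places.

£0.186

Let x1 = kg of recycled aggregate, x2 = kg of Portland cement, x3 = kg of crushed granite.
min 0.012x1 + 0.116x2 + 0.024x3 s.t.:
  0.06x1 + 1x2 + 0.02x3 ≥ 0.79   (fines)
  0.02x1 + 0.94x2 + 0.03x3 ≥ 1.51   (28-day strength contribution)
  x1, x2, x3 ≥ 0.
The minimum-cost mix takes nothing from recycled aggregate, crushed granite — only Portland cement. The 28-day strength contribution requirement is met with equality.
Optimal quantities: Portland cement = 1.606 kg.
Total cost: 0.116·1.606 = 0.18630.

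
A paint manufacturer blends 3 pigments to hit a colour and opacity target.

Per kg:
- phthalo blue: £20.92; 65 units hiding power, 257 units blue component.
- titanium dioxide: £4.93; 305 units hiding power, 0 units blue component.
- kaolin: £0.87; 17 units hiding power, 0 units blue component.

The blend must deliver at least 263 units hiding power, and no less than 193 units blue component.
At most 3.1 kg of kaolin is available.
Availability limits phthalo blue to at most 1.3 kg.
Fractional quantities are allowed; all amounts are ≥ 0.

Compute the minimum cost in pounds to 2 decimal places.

£19.17

This is a linear program. Let x1 = kg of phthalo blue, x2 = kg of titanium dioxide, x3 = kg of kaolin.
min 20.92x1 + 4.93x2 + 0.87x3 subject to:
  65x1 + 305x2 + 17x3 ≥ 263   (hiding power)
  257x1 ≥ 193   (blue component)
  x3 ≤ 3.1
  x1 ≤ 1.3
  x1, x2, x3 ≥ 0.
The minimum-cost mix takes nothing from kaolin — only phthalo blue, titanium dioxide. Binding constraints: hiding power and blue component.
So phthalo blue = 0.751 kg, titanium dioxide = 0.7023 kg.
Total cost: 20.92·0.751 + 4.93·0.7023 = 19.1733.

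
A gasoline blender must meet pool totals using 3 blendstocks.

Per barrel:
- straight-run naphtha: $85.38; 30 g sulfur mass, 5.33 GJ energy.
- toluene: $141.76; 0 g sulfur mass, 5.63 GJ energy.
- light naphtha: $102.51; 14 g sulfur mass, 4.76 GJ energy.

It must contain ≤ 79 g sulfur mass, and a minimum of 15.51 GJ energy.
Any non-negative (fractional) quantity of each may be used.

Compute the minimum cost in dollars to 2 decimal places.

$261.96

Let x1 = barrels of straight-run naphtha, x2 = barrels of toluene, x3 = barrels of light naphtha.
Minimise 85.38x1 + 141.76x2 + 102.51x3 s.t.:
  30x1 + 14x3 ≤ 79   (sulfur mass)
  5.33x1 + 5.63x2 + 4.76x3 ≥ 15.51   (energy)
  x1, x2, x3 ≥ 0.
The cheapest feasible vertex uses only straight-run naphtha, toluene; light naphtha is not used. Binding constraints: sulfur mass and energy.
So straight-run naphtha = 2.63333 barrels, toluene = 0.261871 barrels.
Hence cost = 85.38·2.63333 + 141.76·0.261871 = $261.9565.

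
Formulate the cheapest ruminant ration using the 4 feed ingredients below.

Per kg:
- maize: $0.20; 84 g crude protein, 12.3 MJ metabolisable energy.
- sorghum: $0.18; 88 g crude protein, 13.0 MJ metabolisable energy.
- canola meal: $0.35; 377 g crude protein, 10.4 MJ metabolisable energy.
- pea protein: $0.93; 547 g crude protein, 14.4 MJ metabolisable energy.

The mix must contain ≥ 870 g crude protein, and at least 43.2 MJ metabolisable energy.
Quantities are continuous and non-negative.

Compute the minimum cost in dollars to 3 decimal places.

$0.986

Let x1 = kg of maize, x2 = kg of sorghum, x3 = kg of canola meal, x4 = kg of pea protein.
min 0.2x1 + 0.18x2 + 0.35x3 + 0.93x4 with:
  84x1 + 88x2 + 377x3 + 547x4 ≥ 870   (crude protein)
  12.3x1 + 13x2 + 10.4x3 + 14.4x4 ≥ 43.2   (metabolisable energy)
  x1, x2, x3, x4 ≥ 0.
The optimal basis is {sorghum, canola meal}; maize, pea protein drop out. There the crude protein and metabolisable energy constraints are tight.
Solving gives x2 = 1.816, x3 = 1.884.
Hence cost = 0.18·1.816 + 0.35·1.884 = $0.98628.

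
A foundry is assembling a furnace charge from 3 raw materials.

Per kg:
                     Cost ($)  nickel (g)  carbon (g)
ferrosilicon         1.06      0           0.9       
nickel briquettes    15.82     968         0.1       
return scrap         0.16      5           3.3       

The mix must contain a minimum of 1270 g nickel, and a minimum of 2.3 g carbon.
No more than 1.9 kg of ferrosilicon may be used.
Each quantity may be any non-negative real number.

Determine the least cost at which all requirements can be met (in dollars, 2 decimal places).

Let x1 = kg of ferrosilicon, x2 = kg of nickel briquettes, x3 = kg of return scrap.
Minimise 1.06x1 + 15.82x2 + 0.16x3 s.t.:
  968x2 + 5x3 ≥ 1270   (nickel)
  0.9x1 + 0.1x2 + 3.3x3 ≥ 2.3   (carbon)
  x1 ≤ 1.9
  x1, x2, x3 ≥ 0.
The optimal basis is {nickel briquettes, return scrap}; ferrosilicon drops out. The nickel and carbon requirements are met with equality.
That vertex is x2 = 1.309, x3 = 0.6573.
Cost = 15.82·1.309 + 0.16·0.6573 = 20.8135.

$20.81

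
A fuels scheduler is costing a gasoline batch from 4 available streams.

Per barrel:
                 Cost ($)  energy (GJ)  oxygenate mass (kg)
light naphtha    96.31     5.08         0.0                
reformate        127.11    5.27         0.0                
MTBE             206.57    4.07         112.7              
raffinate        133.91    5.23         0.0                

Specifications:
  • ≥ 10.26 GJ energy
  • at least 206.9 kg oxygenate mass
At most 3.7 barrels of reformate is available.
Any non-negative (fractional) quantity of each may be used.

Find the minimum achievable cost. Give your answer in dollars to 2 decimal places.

Treat it as an LP. Let x1 = barrels of light naphtha, x2 = barrels of reformate, x3 = barrels of MTBE, x4 = barrels of raffinate.
min 96.31x1 + 127.11x2 + 206.57x3 + 133.91x4 subject to:
  5.08x1 + 5.27x2 + 4.07x3 + 5.23x4 ≥ 10.26   (energy)
  112.7x3 ≥ 206.9   (oxygenate mass)
  x2 ≤ 3.7
  x1, x2, x3, x4 ≥ 0.
The minimum-cost mix takes nothing from reformate, raffinate — only light naphtha, MTBE. There the energy and oxygenate mass constraints are tight.
Optimal quantities: light naphtha = 0.548839 barrels, MTBE = 1.83585 barrels.
Total cost: 96.31·0.548839 + 206.57·1.83585 = 432.0902.

$432.09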